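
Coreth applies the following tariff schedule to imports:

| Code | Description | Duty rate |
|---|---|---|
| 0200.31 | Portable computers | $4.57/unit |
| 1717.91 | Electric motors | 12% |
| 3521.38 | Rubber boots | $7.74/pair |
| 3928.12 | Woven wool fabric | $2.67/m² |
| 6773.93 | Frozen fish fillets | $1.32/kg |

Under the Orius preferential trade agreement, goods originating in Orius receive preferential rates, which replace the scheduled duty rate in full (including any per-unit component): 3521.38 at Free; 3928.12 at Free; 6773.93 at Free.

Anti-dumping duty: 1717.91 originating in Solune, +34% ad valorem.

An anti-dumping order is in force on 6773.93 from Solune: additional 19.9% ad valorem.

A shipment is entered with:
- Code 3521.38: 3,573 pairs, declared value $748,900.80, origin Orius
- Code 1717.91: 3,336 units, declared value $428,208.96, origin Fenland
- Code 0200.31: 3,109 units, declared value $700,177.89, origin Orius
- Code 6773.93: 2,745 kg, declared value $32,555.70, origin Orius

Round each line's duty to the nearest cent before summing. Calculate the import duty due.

$65,593.21

Line 1 (3521.38, Orius, 3,573 pairs, $748,900.80):
Base rate for 3521.38 is $7.74/pair.
Origin Orius qualifies under the Coreth–Orius agreement and 3521.38 is covered: preferential rate Free applies instead.
Duty = $748,900.80 × 0% = $0.00.
Line 2 (1717.91, Fenland, 3,336 units, $428,208.96):
Base rate for 1717.91 is 12%.
The additional-duty order on 1717.91 targets Solune, not Fenland; it does not apply.
Duty = $428,208.96 × 12% = $51,385.08.
Line 3 (0200.31, Orius, 3,109 units, $700,177.89):
Base rate for 0200.31 is $4.57/unit.
Origin Orius is the FTA partner but 0200.31 is not on the preference list; base rate stands.
Duty = 3,109 × $4.57 = $14,208.13.
Line 4 (6773.93, Orius, 2,745 kg, $32,555.70):
Base rate for 6773.93 is $1.32/kg.
Origin Orius qualifies under the Coreth–Orius agreement and 6773.93 is covered: preferential rate Free applies instead.
The additional-duty order on 6773.93 targets Solune, not Orius; it does not apply.
Duty = $32,555.70 × 0% = $0.00.
Total = $0.00 + $51,385.08 + $14,208.13 + $0.00 = $65,593.21.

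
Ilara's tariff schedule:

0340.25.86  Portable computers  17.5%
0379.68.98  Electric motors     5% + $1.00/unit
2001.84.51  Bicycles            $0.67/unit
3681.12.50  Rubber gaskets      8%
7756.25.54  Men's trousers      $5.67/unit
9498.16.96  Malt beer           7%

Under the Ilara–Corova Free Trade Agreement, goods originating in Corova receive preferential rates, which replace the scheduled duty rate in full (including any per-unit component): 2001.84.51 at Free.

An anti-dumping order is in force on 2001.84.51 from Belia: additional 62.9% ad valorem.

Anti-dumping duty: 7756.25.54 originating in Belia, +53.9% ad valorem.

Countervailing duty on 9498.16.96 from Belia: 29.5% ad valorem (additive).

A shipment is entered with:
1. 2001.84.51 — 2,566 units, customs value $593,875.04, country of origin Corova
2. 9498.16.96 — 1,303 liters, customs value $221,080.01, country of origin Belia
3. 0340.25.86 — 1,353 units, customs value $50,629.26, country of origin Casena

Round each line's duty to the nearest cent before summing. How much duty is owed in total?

Line 1 (2001.84.51, Corova, 2,566 units, $593,875.04):
Base rate for 2001.84.51 is $0.67/unit.
Origin Corova qualifies under the Ilara–Corova agreement and 2001.84.51 is covered: preferential rate Free applies instead.
The additional-duty order on 2001.84.51 targets Belia, not Corova; it does not apply.
Duty = $593,875.04 × 0% = $0.00.
Line 2 (9498.16.96, Belia, 1,303 liters, $221,080.01):
Base rate for 9498.16.96 is 7%.
Additional duty on 9498.16.96 from Belia: +29.5%. Applied ad valorem rate: 7% + 29.5% = 36.5%.
Duty = $221,080.01 × 36.5% = $80,694.20.
Line 3 (0340.25.86, Casena, 1,353 units, $50,629.26):
Base rate for 0340.25.86 is 17.5%.
Duty = $50,629.26 × 17.5% = $8,860.12.
Total = $0.00 + $80,694.20 + $8,860.12 = $89,554.32.

$89,554.32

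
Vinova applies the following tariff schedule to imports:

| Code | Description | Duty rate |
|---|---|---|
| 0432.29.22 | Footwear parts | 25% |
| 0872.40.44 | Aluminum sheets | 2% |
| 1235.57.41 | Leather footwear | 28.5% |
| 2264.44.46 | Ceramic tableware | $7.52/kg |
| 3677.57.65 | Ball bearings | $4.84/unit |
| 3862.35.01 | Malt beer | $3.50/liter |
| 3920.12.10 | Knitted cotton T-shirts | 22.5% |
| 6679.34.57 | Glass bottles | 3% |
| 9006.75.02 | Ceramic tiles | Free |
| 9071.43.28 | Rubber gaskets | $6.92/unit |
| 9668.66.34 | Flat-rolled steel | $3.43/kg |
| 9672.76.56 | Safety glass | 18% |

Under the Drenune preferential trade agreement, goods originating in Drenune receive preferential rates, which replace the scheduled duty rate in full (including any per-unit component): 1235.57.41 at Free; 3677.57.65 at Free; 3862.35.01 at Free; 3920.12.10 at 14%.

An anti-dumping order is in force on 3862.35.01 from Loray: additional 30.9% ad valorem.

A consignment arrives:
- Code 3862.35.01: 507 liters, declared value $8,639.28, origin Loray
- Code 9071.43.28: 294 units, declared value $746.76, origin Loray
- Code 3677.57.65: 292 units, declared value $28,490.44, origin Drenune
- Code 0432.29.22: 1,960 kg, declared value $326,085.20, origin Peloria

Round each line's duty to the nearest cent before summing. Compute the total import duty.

Line 1 (3862.35.01, Loray, 507 liters, $8,639.28):
Base rate for 3862.35.01 is $3.50/liter.
3862.35.01 has an FTA preferential rate, but origin Loray is not Drenune; base rate stands.
Additional duty on 3862.35.01 from Loray: +30.9% ad valorem. Applied ad valorem rate = 30.9%.
Duty = $8,639.28 × 30.9% + 507 × $3.50 = $4,444.04.
Line 2 (9071.43.28, Loray, 294 units, $746.76):
Base rate for 9071.43.28 is $6.92/unit.
Duty = 294 × $6.92 = $2,034.48.
Line 3 (3677.57.65, Drenune, 292 units, $28,490.44):
Base rate for 3677.57.65 is $4.84/unit.
Origin Drenune qualifies under the Vinova–Drenune agreement and 3677.57.65 is covered: preferential rate Free applies instead.
Duty = $28,490.44 × 0% = $0.00.
Line 4 (0432.29.22, Peloria, 1,960 kg, $326,085.20):
Base rate for 0432.29.22 is 25%.
Duty = $326,085.20 × 25% = $81,521.30.
Total = $4,444.04 + $2,034.48 + $0.00 + $81,521.30 = $87,999.82.

$87,999.82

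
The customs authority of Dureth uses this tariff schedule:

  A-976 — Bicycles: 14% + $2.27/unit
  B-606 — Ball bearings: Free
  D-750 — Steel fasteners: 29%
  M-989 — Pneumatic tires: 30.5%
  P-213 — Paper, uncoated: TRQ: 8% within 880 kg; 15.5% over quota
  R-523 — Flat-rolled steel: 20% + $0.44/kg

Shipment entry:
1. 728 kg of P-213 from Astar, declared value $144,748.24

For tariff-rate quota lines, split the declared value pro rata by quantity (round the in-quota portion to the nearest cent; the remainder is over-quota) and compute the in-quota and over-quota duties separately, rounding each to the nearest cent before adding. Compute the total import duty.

Line 1 (P-213, Astar, 728 kg, $144,748.24):
Code P-213 is under a tariff-rate quota (threshold 880 kg). Quantity 728 kg is within the quota, so the in-quota rate 8% applies to the full value.
Duty = $144,748.24 × 8% = $11,579.86.

$11,579.86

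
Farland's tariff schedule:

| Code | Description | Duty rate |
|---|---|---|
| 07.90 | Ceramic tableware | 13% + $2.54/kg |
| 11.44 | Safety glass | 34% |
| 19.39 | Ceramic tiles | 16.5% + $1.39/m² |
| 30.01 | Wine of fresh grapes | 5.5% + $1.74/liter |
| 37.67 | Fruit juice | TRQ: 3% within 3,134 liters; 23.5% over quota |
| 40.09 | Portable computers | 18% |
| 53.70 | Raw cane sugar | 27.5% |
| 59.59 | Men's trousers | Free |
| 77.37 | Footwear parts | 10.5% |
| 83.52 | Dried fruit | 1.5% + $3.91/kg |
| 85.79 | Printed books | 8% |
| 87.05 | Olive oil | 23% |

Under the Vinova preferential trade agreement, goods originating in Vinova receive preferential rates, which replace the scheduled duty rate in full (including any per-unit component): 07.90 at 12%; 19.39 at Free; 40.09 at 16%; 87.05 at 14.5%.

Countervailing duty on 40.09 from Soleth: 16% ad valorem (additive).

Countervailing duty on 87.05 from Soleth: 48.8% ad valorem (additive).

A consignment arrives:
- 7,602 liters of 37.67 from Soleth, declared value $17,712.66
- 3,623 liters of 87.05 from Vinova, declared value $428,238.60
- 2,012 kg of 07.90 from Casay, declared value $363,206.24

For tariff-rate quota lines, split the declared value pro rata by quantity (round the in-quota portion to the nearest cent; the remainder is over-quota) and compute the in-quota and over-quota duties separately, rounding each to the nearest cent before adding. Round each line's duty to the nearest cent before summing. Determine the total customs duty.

$117,087.41

Line 1 (37.67, Soleth, 7,602 liters, $17,712.66):
Code 37.67 is under a tariff-rate quota (threshold 3,134 liters). In-quota: 3,134 liters at 3%; over-quota: 4,468 liters at 23.5%.
Pro-rata value split: in-quota = $17,712.66 × 3,134/7,602 = $7,302.22; over-quota = $17,712.66 − $7,302.22 = $10,410.44.
In-quota duty = $7,302.22 × 3% = $219.07. Over-quota duty = $10,410.44 × 23.5% = $2,446.45.
Line duty = $219.07 + $2,446.45 = $2,665.52.
Line 2 (87.05, Vinova, 3,623 liters, $428,238.60):
Base rate for 87.05 is 23%.
Origin Vinova qualifies under the Farland–Vinova agreement and 87.05 is covered: preferential rate 14.5% applies instead.
The additional-duty order on 87.05 targets Soleth, not Vinova; it does not apply.
Duty = $428,238.60 × 14.5% = $62,094.60.
Line 3 (07.90, Casay, 2,012 kg, $363,206.24):
Base rate for 07.90 is 13% + $2.54/kg.
07.90 has an FTA preferential rate, but origin Casay is not Vinova; base rate stands.
Duty = $363,206.24 × 13% + 2,012 × $2.54 = $52,327.29.
Total = $2,665.52 + $62,094.60 + $52,327.29 = $117,087.41.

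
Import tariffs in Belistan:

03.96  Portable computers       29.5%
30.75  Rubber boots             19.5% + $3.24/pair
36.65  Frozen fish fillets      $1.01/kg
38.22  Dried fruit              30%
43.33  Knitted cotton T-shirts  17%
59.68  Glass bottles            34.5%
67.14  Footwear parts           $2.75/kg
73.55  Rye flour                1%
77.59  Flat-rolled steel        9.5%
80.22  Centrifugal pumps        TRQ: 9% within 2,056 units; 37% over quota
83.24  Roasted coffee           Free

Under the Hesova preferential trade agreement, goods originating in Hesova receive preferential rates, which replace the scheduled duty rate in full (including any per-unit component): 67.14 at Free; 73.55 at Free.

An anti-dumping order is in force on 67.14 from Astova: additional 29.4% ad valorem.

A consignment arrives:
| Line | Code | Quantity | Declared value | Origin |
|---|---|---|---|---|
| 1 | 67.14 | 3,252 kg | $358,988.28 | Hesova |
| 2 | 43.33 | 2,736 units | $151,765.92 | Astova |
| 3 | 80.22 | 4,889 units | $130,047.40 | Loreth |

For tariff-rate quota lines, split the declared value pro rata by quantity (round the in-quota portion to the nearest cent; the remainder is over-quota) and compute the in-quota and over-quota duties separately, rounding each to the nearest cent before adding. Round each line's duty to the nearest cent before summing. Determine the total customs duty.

Line 1 (67.14, Hesova, 3,252 kg, $358,988.28):
Base rate for 67.14 is $2.75/kg.
Origin Hesova qualifies under the Belistan–Hesova agreement and 67.14 is covered: preferential rate Free applies instead.
The additional-duty order on 67.14 targets Astova, not Hesova; it does not apply.
Duty = $358,988.28 × 0% = $0.00.
Line 2 (43.33, Astova, 2,736 units, $151,765.92):
Base rate for 43.33 is 17%.
Duty = $151,765.92 × 17% = $25,800.21.
Line 3 (80.22, Loreth, 4,889 units, $130,047.40):
Code 80.22 is under a tariff-rate quota (threshold 2,056 units). In-quota: 2,056 units at 9%; over-quota: 2,833 units at 37%.
Pro-rata value split: in-quota = $130,047.40 × 2,056/4,889 = $54,689.60; over-quota = $130,047.40 − $54,689.60 = $75,357.80.
In-quota duty = $54,689.60 × 9% = $4,922.06. Over-quota duty = $75,357.80 × 37% = $27,882.39.
Line duty = $4,922.06 + $27,882.39 = $32,804.45.
Total = $0.00 + $25,800.21 + $32,804.45 = $58,604.66.

$58,604.66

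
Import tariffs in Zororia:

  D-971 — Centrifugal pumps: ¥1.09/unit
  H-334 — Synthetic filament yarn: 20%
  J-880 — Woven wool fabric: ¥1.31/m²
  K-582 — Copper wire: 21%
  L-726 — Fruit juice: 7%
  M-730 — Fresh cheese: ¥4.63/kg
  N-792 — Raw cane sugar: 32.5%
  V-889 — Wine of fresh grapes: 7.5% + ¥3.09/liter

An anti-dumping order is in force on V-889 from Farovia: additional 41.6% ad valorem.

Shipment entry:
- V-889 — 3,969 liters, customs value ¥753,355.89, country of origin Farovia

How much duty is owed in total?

Line 1 (V-889, Farovia, 3,969 liters, ¥753,355.89):
Base rate for V-889 is 7.5% + ¥3.09/liter.
Additional duty on V-889 from Farovia: +41.6%. Applied ad valorem rate: 7.5% + 41.6% = 49.1%.
Duty = ¥753,355.89 × 49.1% + 3,969 × ¥3.09 = ¥382,161.95.

¥382,161.95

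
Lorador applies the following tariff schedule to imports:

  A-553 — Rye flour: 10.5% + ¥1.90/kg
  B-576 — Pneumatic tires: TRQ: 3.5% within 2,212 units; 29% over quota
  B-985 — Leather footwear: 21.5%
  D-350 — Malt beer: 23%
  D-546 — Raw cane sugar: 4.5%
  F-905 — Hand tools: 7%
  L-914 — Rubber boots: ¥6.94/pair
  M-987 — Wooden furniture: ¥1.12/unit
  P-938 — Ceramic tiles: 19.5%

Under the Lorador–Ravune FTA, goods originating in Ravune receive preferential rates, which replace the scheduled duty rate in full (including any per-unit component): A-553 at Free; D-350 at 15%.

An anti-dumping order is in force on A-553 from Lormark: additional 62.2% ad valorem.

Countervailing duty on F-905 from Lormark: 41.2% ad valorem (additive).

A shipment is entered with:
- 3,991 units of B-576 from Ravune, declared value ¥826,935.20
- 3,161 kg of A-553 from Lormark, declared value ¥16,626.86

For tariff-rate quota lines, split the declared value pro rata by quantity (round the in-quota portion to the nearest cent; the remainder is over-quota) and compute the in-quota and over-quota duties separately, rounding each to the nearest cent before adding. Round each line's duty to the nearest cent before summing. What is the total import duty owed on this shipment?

¥141,031.60

Line 1 (B-576, Ravune, 3,991 units, ¥826,935.20):
Code B-576 is under a tariff-rate quota (threshold 2,212 units). In-quota: 2,212 units at 3.5%; over-quota: 1,779 units at 29%.
Pro-rata value split: in-quota = ¥826,935.20 × 2,212/3,991 = ¥458,326.40; over-quota = ¥826,935.20 − ¥458,326.40 = ¥368,608.80.
In-quota duty = ¥458,326.40 × 3.5% = ¥16,041.42. Over-quota duty = ¥368,608.80 × 29% = ¥106,896.55.
Line duty = ¥16,041.42 + ¥106,896.55 = ¥122,937.97.
Line 2 (A-553, Lormark, 3,161 kg, ¥16,626.86):
Base rate for A-553 is 10.5% + ¥1.90/kg.
A-553 has an FTA preferential rate, but origin Lormark is not Ravune; base rate stands.
Additional duty on A-553 from Lormark: +62.2%. Applied ad valorem rate: 10.5% + 62.2% = 72.7%.
Duty = ¥16,626.86 × 72.7% + 3,161 × ¥1.90 = ¥18,093.63.
Total = ¥122,937.97 + ¥18,093.63 = ¥141,031.60.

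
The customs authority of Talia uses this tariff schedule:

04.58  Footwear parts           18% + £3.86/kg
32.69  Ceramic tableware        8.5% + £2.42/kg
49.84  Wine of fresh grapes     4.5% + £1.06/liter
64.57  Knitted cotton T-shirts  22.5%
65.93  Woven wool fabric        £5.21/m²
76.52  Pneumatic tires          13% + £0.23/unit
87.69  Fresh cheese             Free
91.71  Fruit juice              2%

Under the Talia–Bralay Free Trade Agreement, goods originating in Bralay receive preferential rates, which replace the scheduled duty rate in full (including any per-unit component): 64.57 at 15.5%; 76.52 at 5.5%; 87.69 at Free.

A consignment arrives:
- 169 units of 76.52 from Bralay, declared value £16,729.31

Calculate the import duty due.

Line 1 (76.52, Bralay, 169 units, £16,729.31):
Base rate for 76.52 is 13% + £0.23/unit.
Origin Bralay qualifies under the Talia–Bralay agreement and 76.52 is covered: preferential rate 5.5% applies instead.
Duty = £16,729.31 × 5.5% = £920.11.

£920.11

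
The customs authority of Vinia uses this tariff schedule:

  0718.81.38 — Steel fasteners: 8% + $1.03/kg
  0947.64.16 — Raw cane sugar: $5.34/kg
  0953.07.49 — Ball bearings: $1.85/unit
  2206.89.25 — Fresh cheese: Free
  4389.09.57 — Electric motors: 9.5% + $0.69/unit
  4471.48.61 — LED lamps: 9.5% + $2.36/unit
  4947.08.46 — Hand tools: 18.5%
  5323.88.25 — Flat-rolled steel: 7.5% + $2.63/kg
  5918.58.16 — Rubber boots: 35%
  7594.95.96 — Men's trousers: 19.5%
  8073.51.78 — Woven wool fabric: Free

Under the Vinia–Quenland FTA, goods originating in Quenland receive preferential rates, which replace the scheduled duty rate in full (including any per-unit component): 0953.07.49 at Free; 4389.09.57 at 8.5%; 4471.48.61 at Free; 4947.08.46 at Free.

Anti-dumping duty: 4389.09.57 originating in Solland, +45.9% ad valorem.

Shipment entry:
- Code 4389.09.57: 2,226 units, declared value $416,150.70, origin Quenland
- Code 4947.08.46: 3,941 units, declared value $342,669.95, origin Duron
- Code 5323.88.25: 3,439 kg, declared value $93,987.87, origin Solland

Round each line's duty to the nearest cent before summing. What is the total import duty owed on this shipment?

$114,860.41

Line 1 (4389.09.57, Quenland, 2,226 units, $416,150.70):
Base rate for 4389.09.57 is 9.5% + $0.69/unit.
Origin Quenland qualifies under the Vinia–Quenland agreement and 4389.09.57 is covered: preferential rate 8.5% applies instead.
The additional-duty order on 4389.09.57 targets Solland, not Quenland; it does not apply.
Duty = $416,150.70 × 8.5% = $35,372.81.
Line 2 (4947.08.46, Duron, 3,941 units, $342,669.95):
Base rate for 4947.08.46 is 18.5%.
4947.08.46 has an FTA preferential rate, but origin Duron is not Quenland; base rate stands.
Duty = $342,669.95 × 18.5% = $63,393.94.
Line 3 (5323.88.25, Solland, 3,439 kg, $93,987.87):
Base rate for 5323.88.25 is 7.5% + $2.63/kg.
Duty = $93,987.87 × 7.5% + 3,439 × $2.63 = $16,093.66.
Total = $35,372.81 + $63,393.94 + $16,093.66 = $114,860.41.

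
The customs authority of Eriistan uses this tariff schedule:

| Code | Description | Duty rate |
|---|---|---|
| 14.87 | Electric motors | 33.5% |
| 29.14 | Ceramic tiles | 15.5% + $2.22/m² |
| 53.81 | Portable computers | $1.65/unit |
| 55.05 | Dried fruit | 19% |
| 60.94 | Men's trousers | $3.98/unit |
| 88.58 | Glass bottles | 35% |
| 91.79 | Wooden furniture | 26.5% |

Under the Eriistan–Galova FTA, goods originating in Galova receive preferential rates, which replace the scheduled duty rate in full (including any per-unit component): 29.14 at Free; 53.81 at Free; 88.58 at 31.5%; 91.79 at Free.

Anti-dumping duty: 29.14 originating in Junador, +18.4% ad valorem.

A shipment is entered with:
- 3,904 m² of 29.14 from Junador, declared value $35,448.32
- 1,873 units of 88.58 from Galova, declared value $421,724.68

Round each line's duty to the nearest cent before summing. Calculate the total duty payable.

$153,527.13

Line 1 (29.14, Junador, 3,904 m², $35,448.32):
Base rate for 29.14 is 15.5% + $2.22/m².
29.14 has an FTA preferential rate, but origin Junador is not Galova; base rate stands.
Additional duty on 29.14 from Junador: +18.4%. Applied ad valorem rate: 15.5% + 18.4% = 33.9%.
Duty = $35,448.32 × 33.9% + 3,904 × $2.22 = $20,683.86.
Line 2 (88.58, Galova, 1,873 units, $421,724.68):
Base rate for 88.58 is 35%.
Origin Galova qualifies under the Eriistan–Galova agreement and 88.58 is covered: preferential rate 31.5% applies instead.
Duty = $421,724.68 × 31.5% = $132,843.27.
Total = $20,683.86 + $132,843.27 = $153,527.13.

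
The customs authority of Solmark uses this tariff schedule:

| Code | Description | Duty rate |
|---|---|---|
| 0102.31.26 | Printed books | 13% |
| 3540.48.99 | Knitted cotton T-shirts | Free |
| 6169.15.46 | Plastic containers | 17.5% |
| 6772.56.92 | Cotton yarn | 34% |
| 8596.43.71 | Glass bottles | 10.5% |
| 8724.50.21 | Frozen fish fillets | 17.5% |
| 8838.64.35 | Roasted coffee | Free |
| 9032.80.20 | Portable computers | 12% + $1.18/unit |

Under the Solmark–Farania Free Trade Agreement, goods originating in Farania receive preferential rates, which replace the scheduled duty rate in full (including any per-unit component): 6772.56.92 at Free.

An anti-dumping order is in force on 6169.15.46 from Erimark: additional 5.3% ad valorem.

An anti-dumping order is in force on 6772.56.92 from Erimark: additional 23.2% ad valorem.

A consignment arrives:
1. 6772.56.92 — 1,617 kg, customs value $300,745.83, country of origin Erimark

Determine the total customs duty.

$172,026.61

Line 1 (6772.56.92, Erimark, 1,617 kg, $300,745.83):
Base rate for 6772.56.92 is 34%.
6772.56.92 has an FTA preferential rate, but origin Erimark is not Farania; base rate stands.
Additional duty on 6772.56.92 from Erimark: +23.2%. Applied ad valorem rate: 34% + 23.2% = 57.2%.
Duty = $300,745.83 × 57.2% = $172,026.61.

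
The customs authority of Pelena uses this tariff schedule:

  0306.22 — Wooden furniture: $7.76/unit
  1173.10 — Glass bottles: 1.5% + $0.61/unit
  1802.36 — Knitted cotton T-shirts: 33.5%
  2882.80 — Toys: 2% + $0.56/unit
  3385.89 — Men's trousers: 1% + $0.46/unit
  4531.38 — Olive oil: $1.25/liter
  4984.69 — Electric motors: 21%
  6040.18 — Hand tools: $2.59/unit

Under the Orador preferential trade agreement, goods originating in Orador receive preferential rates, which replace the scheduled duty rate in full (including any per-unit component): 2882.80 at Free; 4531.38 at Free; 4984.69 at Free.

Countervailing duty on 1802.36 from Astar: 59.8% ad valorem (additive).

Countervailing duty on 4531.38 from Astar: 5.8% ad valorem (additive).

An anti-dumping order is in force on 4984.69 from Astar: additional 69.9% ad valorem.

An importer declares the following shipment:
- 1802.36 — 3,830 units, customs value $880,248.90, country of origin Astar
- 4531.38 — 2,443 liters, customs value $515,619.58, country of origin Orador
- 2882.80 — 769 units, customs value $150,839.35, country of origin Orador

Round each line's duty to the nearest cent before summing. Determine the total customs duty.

$821,272.22

Line 1 (1802.36, Astar, 3,830 units, $880,248.90):
Base rate for 1802.36 is 33.5%.
Additional duty on 1802.36 from Astar: +59.8%. Applied ad valorem rate: 33.5% + 59.8% = 93.3%.
Duty = $880,248.90 × 93.3% = $821,272.22.
Line 2 (4531.38, Orador, 2,443 liters, $515,619.58):
Base rate for 4531.38 is $1.25/liter.
Origin Orador qualifies under the Pelena–Orador agreement and 4531.38 is covered: preferential rate Free applies instead.
The additional-duty order on 4531.38 targets Astar, not Orador; it does not apply.
Duty = $515,619.58 × 0% = $0.00.
Line 3 (2882.80, Orador, 769 units, $150,839.35):
Base rate for 2882.80 is 2% + $0.56/unit.
Origin Orador qualifies under the Pelena–Orador agreement and 2882.80 is covered: preferential rate Free applies instead.
Duty = $150,839.35 × 0% = $0.00.
Total = $821,272.22 + $0.00 + $0.00 = $821,272.22.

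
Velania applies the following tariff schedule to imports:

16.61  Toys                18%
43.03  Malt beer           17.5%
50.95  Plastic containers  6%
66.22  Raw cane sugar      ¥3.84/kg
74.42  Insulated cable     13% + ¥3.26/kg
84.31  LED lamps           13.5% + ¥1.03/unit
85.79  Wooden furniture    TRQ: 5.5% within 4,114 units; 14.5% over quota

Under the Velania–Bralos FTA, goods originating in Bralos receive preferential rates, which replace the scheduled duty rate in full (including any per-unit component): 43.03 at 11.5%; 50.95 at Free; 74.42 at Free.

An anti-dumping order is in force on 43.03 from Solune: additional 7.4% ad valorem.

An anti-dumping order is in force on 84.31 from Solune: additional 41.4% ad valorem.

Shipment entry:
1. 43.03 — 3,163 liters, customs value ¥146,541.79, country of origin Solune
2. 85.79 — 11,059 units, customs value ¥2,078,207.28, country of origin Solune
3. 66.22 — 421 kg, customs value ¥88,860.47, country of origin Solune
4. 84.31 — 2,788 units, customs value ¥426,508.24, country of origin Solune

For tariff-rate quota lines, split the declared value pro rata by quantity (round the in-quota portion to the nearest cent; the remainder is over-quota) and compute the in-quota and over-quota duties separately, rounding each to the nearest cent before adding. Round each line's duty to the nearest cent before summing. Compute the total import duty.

Line 1 (43.03, Solune, 3,163 liters, ¥146,541.79):
Base rate for 43.03 is 17.5%.
43.03 has an FTA preferential rate, but origin Solune is not Bralos; base rate stands.
Additional duty on 43.03 from Solune: +7.4%. Applied ad valorem rate: 17.5% + 7.4% = 24.9%.
Duty = ¥146,541.79 × 24.9% = ¥36,488.91.
Line 2 (85.79, Solune, 11,059 units, ¥2,078,207.28):
Code 85.79 is under a tariff-rate quota (threshold 4,114 units). In-quota: 4,114 units at 5.5%; over-quota: 6,945 units at 14.5%.
Pro-rata value split: in-quota = ¥2,078,207.28 × 4,114/11,059 = ¥773,102.88; over-quota = ¥2,078,207.28 − ¥773,102.88 = ¥1,305,104.40.
In-quota duty = ¥773,102.88 × 5.5% = ¥42,520.66. Over-quota duty = ¥1,305,104.40 × 14.5% = ¥189,240.14.
Line duty = ¥42,520.66 + ¥189,240.14 = ¥231,760.80.
Line 3 (66.22, Solune, 421 kg, ¥88,860.47):
Base rate for 66.22 is ¥3.84/kg.
Duty = 421 × ¥3.84 = ¥1,616.64.
Line 4 (84.31, Solune, 2,788 units, ¥426,508.24):
Base rate for 84.31 is 13.5% + ¥1.03/unit.
Additional duty on 84.31 from Solune: +41.4%. Applied ad valorem rate: 13.5% + 41.4% = 54.9%.
Duty = ¥426,508.24 × 54.9% + 2,788 × ¥1.03 = ¥237,024.66.
Total = ¥36,488.91 + ¥231,760.80 + ¥1,616.64 + ¥237,024.66 = ¥506,891.01.

¥506,891.01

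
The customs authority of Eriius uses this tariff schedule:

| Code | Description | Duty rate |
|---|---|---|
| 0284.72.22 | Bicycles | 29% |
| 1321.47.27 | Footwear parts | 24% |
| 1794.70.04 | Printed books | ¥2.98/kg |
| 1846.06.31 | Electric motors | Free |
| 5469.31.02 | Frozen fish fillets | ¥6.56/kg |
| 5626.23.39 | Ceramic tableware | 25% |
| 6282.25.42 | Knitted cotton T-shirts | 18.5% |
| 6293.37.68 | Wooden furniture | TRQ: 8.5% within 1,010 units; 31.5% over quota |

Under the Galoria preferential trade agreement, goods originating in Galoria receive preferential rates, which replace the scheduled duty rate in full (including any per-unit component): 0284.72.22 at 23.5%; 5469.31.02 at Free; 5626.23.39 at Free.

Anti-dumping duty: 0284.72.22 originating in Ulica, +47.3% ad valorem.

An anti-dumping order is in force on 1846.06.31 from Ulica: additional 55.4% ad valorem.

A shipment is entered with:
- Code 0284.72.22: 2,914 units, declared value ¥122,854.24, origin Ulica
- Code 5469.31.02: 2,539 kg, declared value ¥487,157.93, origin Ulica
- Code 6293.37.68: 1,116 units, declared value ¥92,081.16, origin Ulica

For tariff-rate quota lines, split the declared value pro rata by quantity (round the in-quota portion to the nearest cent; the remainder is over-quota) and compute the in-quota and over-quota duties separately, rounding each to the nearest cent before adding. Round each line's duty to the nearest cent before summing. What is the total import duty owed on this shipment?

Line 1 (0284.72.22, Ulica, 2,914 units, ¥122,854.24):
Base rate for 0284.72.22 is 29%.
0284.72.22 has an FTA preferential rate, but origin Ulica is not Galoria; base rate stands.
Additional duty on 0284.72.22 from Ulica: +47.3%. Applied ad valorem rate: 29% + 47.3% = 76.3%.
Duty = ¥122,854.24 × 76.3% = ¥93,737.79.
Line 2 (5469.31.02, Ulica, 2,539 kg, ¥487,157.93):
Base rate for 5469.31.02 is ¥6.56/kg.
5469.31.02 has an FTA preferential rate, but origin Ulica is not Galoria; base rate stands.
Duty = 2,539 × ¥6.56 = ¥16,655.84.
Line 3 (6293.37.68, Ulica, 1,116 units, ¥92,081.16):
Code 6293.37.68 is under a tariff-rate quota (threshold 1,010 units). In-quota: 1,010 units at 8.5%; over-quota: 106 units at 31.5%.
Pro-rata value split: in-quota = ¥92,081.16 × 1,010/1,116 = ¥83,335.10; over-quota = ¥92,081.16 − ¥83,335.10 = ¥8,746.06.
In-quota duty = ¥83,335.10 × 8.5% = ¥7,083.48. Over-quota duty = ¥8,746.06 × 31.5% = ¥2,755.01.
Line duty = ¥7,083.48 + ¥2,755.01 = ¥9,838.49.
Total = ¥93,737.79 + ¥16,655.84 + ¥9,838.49 = ¥120,232.12.

¥120,232.12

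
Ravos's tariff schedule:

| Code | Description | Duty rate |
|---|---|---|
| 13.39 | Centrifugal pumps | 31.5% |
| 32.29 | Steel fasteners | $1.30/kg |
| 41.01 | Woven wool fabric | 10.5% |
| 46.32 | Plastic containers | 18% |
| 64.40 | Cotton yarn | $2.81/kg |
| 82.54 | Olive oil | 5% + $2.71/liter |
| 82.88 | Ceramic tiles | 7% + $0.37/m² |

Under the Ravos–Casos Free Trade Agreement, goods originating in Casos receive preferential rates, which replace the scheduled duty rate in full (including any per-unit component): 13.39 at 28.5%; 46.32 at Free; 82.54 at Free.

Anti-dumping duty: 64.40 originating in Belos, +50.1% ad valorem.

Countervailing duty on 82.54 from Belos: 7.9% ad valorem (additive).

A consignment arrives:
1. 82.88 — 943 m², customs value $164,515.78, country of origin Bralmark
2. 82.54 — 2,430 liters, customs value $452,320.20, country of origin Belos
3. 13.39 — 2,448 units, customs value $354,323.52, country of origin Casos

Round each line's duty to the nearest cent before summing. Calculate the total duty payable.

$177,781.82

Line 1 (82.88, Bralmark, 943 m², $164,515.78):
Base rate for 82.88 is 7% + $0.37/m².
Duty = $164,515.78 × 7% + 943 × $0.37 = $11,865.01.
Line 2 (82.54, Belos, 2,430 liters, $452,320.20):
Base rate for 82.54 is 5% + $2.71/liter.
82.54 has an FTA preferential rate, but origin Belos is not Casos; base rate stands.
Additional duty on 82.54 from Belos: +7.9%. Applied ad valorem rate: 5% + 7.9% = 12.9%.
Duty = $452,320.20 × 12.9% + 2,430 × $2.71 = $64,934.61.
Line 3 (13.39, Casos, 2,448 units, $354,323.52):
Base rate for 13.39 is 31.5%.
Origin Casos qualifies under the Ravos–Casos agreement and 13.39 is covered: preferential rate 28.5% applies instead.
Duty = $354,323.52 × 28.5% = $100,982.20.
Total = $11,865.01 + $64,934.61 + $100,982.20 = $177,781.82.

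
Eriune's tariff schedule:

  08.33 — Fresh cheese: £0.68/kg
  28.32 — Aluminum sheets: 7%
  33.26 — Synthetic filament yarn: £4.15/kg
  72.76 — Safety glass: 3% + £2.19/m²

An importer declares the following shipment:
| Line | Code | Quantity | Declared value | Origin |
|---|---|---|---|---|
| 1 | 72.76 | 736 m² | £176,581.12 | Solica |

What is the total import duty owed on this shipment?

£6,909.27

Line 1 (72.76, Solica, 736 m², £176,581.12):
Base rate for 72.76 is 3% + £2.19/m².
Duty = £176,581.12 × 3% + 736 × £2.19 = £6,909.27.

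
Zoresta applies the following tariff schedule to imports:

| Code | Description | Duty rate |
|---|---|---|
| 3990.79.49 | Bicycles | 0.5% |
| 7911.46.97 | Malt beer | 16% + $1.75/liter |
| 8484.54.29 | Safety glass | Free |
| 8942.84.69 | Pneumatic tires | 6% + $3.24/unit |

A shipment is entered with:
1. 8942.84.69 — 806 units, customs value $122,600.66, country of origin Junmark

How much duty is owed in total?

Line 1 (8942.84.69, Junmark, 806 units, $122,600.66):
Base rate for 8942.84.69 is 6% + $3.24/unit.
Duty = $122,600.66 × 6% + 806 × $3.24 = $9,967.48.

$9,967.48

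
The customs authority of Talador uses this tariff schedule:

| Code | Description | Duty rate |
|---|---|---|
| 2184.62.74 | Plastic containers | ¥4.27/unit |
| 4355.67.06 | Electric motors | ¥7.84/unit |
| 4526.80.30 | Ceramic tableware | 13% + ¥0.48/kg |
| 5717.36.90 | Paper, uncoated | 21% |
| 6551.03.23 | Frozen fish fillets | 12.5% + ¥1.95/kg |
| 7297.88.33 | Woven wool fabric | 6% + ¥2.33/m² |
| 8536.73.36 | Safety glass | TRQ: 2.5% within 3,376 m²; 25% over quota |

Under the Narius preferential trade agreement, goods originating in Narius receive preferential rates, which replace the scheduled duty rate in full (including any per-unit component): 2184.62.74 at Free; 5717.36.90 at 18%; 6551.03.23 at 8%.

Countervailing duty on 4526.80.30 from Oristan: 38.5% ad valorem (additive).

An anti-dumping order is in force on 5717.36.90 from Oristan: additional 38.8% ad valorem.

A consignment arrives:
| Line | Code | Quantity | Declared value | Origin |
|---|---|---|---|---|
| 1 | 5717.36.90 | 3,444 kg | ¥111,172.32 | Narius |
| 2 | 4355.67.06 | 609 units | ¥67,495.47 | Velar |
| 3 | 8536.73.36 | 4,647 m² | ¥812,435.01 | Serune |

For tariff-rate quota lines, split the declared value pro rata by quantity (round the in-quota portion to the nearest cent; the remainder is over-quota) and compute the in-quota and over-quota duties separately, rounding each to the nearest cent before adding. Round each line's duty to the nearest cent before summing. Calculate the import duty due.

¥95,093.46

Line 1 (5717.36.90, Narius, 3,444 kg, ¥111,172.32):
Base rate for 5717.36.90 is 21%.
Origin Narius qualifies under the Talador–Narius agreement and 5717.36.90 is covered: preferential rate 18% applies instead.
The additional-duty order on 5717.36.90 targets Oristan, not Narius; it does not apply.
Duty = ¥111,172.32 × 18% = ¥20,011.02.
Line 2 (4355.67.06, Velar, 609 units, ¥67,495.47):
Base rate for 4355.67.06 is ¥7.84/unit.
Duty = 609 × ¥7.84 = ¥4,774.56.
Line 3 (8536.73.36, Serune, 4,647 m², ¥812,435.01):
Code 8536.73.36 is under a tariff-rate quota (threshold 3,376 m²). In-quota: 3,376 m² at 2.5%; over-quota: 1,271 m² at 25%.
Pro-rata value split: in-quota = ¥812,435.01 × 3,376/4,647 = ¥590,226.08; over-quota = ¥812,435.01 − ¥590,226.08 = ¥222,208.93.
In-quota duty = ¥590,226.08 × 2.5% = ¥14,755.65. Over-quota duty = ¥222,208.93 × 25% = ¥55,552.23.
Line duty = ¥14,755.65 + ¥55,552.23 = ¥70,307.88.
Total = ¥20,011.02 + ¥4,774.56 + ¥70,307.88 = ¥95,093.46.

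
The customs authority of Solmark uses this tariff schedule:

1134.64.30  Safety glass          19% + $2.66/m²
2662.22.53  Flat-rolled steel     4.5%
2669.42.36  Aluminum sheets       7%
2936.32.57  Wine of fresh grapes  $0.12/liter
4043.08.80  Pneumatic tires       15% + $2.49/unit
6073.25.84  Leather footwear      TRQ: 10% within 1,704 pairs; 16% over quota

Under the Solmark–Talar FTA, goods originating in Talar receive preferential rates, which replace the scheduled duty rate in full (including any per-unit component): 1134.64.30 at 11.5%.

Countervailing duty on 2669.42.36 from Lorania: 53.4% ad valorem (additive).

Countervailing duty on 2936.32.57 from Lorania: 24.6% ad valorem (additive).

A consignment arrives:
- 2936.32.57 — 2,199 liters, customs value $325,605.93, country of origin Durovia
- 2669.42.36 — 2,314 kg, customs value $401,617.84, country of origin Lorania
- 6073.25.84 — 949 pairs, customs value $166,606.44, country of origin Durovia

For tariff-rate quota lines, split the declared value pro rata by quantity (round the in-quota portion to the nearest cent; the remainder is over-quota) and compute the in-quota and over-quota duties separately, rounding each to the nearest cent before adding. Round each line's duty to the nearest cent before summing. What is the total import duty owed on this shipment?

$259,501.70

Line 1 (2936.32.57, Durovia, 2,199 liters, $325,605.93):
Base rate for 2936.32.57 is $0.12/liter.
The additional-duty order on 2936.32.57 targets Lorania, not Durovia; it does not apply.
Duty = 2,199 × $0.12 = $263.88.
Line 2 (2669.42.36, Lorania, 2,314 kg, $401,617.84):
Base rate for 2669.42.36 is 7%.
Additional duty on 2669.42.36 from Lorania: +53.4%. Applied ad valorem rate: 7% + 53.4% = 60.4%.
Duty = $401,617.84 × 60.4% = $242,577.18.
Line 3 (6073.25.84, Durovia, 949 pairs, $166,606.44):
Code 6073.25.84 is under a tariff-rate quota (threshold 1,704 pairs). Quantity 949 pairs is within the quota, so the in-quota rate 10% applies to the full value.
Duty = $166,606.44 × 10% = $16,660.64.
Total = $263.88 + $242,577.18 + $16,660.64 = $259,501.70.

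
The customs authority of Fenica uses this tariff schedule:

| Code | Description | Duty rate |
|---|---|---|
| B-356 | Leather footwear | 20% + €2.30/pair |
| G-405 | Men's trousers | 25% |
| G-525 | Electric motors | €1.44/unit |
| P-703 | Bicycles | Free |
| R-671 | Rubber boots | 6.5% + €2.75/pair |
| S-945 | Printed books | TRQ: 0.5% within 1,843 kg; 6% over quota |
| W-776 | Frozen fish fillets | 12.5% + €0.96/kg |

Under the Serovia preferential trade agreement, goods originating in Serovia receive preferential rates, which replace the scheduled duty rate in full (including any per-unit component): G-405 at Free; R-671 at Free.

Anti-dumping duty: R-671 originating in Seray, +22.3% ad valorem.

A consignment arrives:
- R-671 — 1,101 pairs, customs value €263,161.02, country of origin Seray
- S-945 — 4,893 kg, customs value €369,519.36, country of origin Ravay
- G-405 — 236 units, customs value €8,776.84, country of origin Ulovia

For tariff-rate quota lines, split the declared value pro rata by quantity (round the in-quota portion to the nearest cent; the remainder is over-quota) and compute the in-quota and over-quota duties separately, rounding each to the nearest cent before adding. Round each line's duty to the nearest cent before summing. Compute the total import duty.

€95,528.41

Line 1 (R-671, Seray, 1,101 pairs, €263,161.02):
Base rate for R-671 is 6.5% + €2.75/pair.
R-671 has an FTA preferential rate, but origin Seray is not Serovia; base rate stands.
Additional duty on R-671 from Seray: +22.3%. Applied ad valorem rate: 6.5% + 22.3% = 28.8%.
Duty = €263,161.02 × 28.8% + 1,101 × €2.75 = €78,818.12.
Line 2 (S-945, Ravay, 4,893 kg, €369,519.36):
Code S-945 is under a tariff-rate quota (threshold 1,843 kg). In-quota: 1,843 kg at 0.5%; over-quota: 3,050 kg at 6%.
Pro-rata value split: in-quota = €369,519.36 × 1,843/4,893 = €139,183.36; over-quota = €369,519.36 − €139,183.36 = €230,336.00.
In-quota duty = €139,183.36 × 0.5% = €695.92. Over-quota duty = €230,336.00 × 6% = €13,820.16.
Line duty = €695.92 + €13,820.16 = €14,516.08.
Line 3 (G-405, Ulovia, 236 units, €8,776.84):
Base rate for G-405 is 25%.
G-405 has an FTA preferential rate, but origin Ulovia is not Serovia; base rate stands.
Duty = €8,776.84 × 25% = €2,194.21.
Total = €78,818.12 + €14,516.08 + €2,194.21 = €95,528.41.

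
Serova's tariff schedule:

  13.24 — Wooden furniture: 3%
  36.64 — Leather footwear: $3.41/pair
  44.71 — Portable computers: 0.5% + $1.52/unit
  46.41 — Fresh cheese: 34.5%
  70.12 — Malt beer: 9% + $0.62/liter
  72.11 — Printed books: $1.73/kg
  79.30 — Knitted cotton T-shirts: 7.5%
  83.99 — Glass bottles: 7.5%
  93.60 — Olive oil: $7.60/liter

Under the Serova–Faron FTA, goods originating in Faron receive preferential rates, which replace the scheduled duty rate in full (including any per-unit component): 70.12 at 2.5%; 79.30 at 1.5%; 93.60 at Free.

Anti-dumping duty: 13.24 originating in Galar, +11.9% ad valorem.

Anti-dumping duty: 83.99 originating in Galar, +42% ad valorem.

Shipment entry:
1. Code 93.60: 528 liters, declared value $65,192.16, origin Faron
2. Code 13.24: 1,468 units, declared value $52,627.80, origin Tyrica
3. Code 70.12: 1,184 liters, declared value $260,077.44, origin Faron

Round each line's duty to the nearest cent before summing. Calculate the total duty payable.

$8,080.77

Line 1 (93.60, Faron, 528 liters, $65,192.16):
Base rate for 93.60 is $7.60/liter.
Origin Faron qualifies under the Serova–Faron agreement and 93.60 is covered: preferential rate Free applies instead.
Duty = $65,192.16 × 0% = $0.00.
Line 2 (13.24, Tyrica, 1,468 units, $52,627.80):
Base rate for 13.24 is 3%.
The additional-duty order on 13.24 targets Galar, not Tyrica; it does not apply.
Duty = $52,627.80 × 3% = $1,578.83.
Line 3 (70.12, Faron, 1,184 liters, $260,077.44):
Base rate for 70.12 is 9% + $0.62/liter.
Origin Faron qualifies under the Serova–Faron agreement and 70.12 is covered: preferential rate 2.5% applies instead.
Duty = $260,077.44 × 2.5% = $6,501.94.
Total = $0.00 + $1,578.83 + $6,501.94 = $8,080.77.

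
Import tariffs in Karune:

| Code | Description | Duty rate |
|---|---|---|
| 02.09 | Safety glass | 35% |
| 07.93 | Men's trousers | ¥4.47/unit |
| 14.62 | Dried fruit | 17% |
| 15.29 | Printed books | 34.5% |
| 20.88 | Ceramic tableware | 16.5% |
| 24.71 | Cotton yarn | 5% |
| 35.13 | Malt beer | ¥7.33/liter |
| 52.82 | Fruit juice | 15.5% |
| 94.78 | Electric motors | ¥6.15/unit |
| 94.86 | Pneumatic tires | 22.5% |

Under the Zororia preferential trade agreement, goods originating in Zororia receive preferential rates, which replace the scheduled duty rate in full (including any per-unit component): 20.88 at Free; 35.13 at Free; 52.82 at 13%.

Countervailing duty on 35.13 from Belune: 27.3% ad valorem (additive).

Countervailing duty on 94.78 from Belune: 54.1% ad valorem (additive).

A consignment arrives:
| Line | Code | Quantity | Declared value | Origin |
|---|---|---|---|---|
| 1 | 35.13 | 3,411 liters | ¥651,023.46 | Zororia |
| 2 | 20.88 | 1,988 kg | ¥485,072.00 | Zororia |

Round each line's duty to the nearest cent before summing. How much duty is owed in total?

Line 1 (35.13, Zororia, 3,411 liters, ¥651,023.46):
Base rate for 35.13 is ¥7.33/liter.
Origin Zororia qualifies under the Karune–Zororia agreement and 35.13 is covered: preferential rate Free applies instead.
The additional-duty order on 35.13 targets Belune, not Zororia; it does not apply.
Duty = ¥651,023.46 × 0% = ¥0.00.
Line 2 (20.88, Zororia, 1,988 kg, ¥485,072.00):
Base rate for 20.88 is 16.5%.
Origin Zororia qualifies under the Karune–Zororia agreement and 20.88 is covered: preferential rate Free applies instead.
Duty = ¥485,072.00 × 0% = ¥0.00.
Total = ¥0.00 + ¥0.00 = ¥0.00.

¥0.00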